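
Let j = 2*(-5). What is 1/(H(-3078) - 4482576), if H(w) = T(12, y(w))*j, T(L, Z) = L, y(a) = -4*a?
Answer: -1/4482696 ≈ -2.2308e-7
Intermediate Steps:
j = -10
H(w) = -120 (H(w) = 12*(-10) = -120)
1/(H(-3078) - 4482576) = 1/(-120 - 4482576) = 1/(-4482696) = -1/4482696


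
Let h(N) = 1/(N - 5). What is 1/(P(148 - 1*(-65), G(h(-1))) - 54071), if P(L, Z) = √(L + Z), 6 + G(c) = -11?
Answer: -1/54057 ≈ -1.8499e-5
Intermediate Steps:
h(N) = 1/(-5 + N)
G(c) = -17 (G(c) = -6 - 11 = -17)
1/(P(148 - 1*(-65), G(h(-1))) - 54071) = 1/(√((148 - 1*(-65)) - 17) - 54071) = 1/(√((148 + 65) - 17) - 54071) = 1/(√(213 - 17) - 54071) = 1/(√196 - 54071) = 1/(14 - 54071) = 1/(-54057) = -1/54057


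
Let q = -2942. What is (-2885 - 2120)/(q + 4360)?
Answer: -5005/1418 ≈ -3.5296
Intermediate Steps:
(-2885 - 2120)/(q + 4360) = (-2885 - 2120)/(-2942 + 4360) = -5005/1418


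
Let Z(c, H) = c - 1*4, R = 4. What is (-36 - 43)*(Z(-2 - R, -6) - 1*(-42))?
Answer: -2528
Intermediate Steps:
Z(c, H) = -4 + c (Z(c, H) = c - 4 = -4 + c)
(-36 - 43)*(Z(-2 - R, -6) - 1*(-42)) = (-36 - 43)*((-4 + (-2 - 1*4)) - 1*(-42)) = -79*((-4 + (-2 - 4)) + 42) = -79*((-4 - 6) + 42) = -79*(-10 + 42) = -79*32 = -2528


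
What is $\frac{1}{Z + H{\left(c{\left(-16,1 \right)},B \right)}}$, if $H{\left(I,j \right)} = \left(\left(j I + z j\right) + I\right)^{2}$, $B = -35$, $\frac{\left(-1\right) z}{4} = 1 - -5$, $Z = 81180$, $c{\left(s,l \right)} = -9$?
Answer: $\frac{1}{1394496} \approx 7.171 \cdot 10^{-7}$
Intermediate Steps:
$z = -24$ ($z = - 4 \left(1 - -5\right) = - 4 \left(1 + 5\right) = \left(-4\right) 6 = -24$)
$H{\left(I,j \right)} = \left(I - 24 j + I j\right)^{2}$ ($H{\left(I,j \right)} = \left(\left(j I - 24 j\right) + I\right)^{2} = \left(\left(I j - 24 j\right) + I\right)^{2} = \left(\left(- 24 j + I j\right) + I\right)^{2} = \left(I - 24 j + I j\right)^{2}$)
$\frac{1}{Z + H{\left(c{\left(-16,1 \right)},B \right)}} = \frac{1}{81180 + \left(-9 - -840 - -315\right)^{2}} = \frac{1}{81180 + \left(-9 + 840 + 315\right)^{2}} = \frac{1}{81180 + 1146^{2}} = \frac{1}{81180 + 1313316} = \frac{1}{1394496}$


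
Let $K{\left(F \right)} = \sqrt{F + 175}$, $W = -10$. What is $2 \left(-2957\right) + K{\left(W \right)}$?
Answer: $-5914 + \sqrt{165} \approx -5901.2$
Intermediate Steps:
$K{\left(F \right)} = \sqrt{175 + F}$
$2 \left(-2957\right) + K{\left(W \right)} = 2 \left(-2957\right) + \sqrt{175 - 10} = -5914 + \sqrt{165}$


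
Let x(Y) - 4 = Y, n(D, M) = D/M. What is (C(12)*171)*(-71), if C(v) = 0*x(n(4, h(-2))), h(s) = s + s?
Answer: 0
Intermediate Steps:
h(s) = 2*s
x(Y) = 4 + Y
C(v) = 0 (C(v) = 0*(4 + 4/((2*(-2)))) = 0*(4 + 4/(-4)) = 0*(4 + 4*(-1/4)) = 0*(4 - 1) = 0*3 = 0)
(C(12)*171)*(-71) = (0*171)*(-71) = 0*(-71) = 0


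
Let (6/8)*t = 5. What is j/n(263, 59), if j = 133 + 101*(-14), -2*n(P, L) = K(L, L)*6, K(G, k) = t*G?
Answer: 1281/1180 ≈ 1.0856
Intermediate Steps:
t = 20/3 (t = (4/3)*5 = 20/3 ≈ 6.6667)
K(G, k) = 20*G/3
n(P, L) = -20*L (n(P, L) = -20*L/3*6/2 = -20*L)
j = -1281 (j = 133 - 1414 = -1281)
j/n(263, 59) = -1281/((-20*59)) = -1281/(-1180) = -1281*(-1/1180) = 1281/1180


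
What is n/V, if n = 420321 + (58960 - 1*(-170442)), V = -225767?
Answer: -649723/225767 ≈ -2.8778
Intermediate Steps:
n = 649723 (n = 420321 + (58960 + 170442) = 420321 + 229402 = 649723)
n/V = 649723/(-225767) = 649723*(-1/225767) = -649723/225767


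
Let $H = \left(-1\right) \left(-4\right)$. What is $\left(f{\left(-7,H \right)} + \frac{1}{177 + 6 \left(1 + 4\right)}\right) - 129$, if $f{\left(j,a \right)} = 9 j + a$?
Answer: $- \frac{38915}{207} \approx -188.0$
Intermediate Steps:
$H = 4$
$f{\left(j,a \right)} = a + 9 j$
$\left(f{\left(-7,H \right)} + \frac{1}{177 + 6 \left(1 + 4\right)}\right) - 129 = \left(\left(4 + 9 \left(-7\right)\right) + \frac{1}{177 + 6 \left(1 + 4\right)}\right) - 129 = \left(\left(4 - 63\right) + \frac{1}{177 + 6 \cdot 5}\right) - 129 = \left(-59 + \frac{1}{177 + 30}\right) - 129 = \left(-59 + \frac{1}{207}\right) - 129 = - \frac{12212}{207} - 129 = - \frac{38915}{207}$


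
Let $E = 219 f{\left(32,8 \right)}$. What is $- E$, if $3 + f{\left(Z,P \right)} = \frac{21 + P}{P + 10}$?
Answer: $\frac{1825}{6} \approx 304.17$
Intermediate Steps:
$f{\left(Z,P \right)} = -3 + \frac{21 + P}{10 + P}$ ($f{\left(Z,P \right)} = -3 + \frac{21 + P}{P + 10} = -3 + \frac{21 + P}{10 + P}$)
$E = - \frac{1825}{6}$ ($E = 219 \frac{-9 - 16}{10 + 8} = 219 \frac{-9 - 16}{18} = 219 \cdot \frac{1}{18} \left(-25\right) = 219 \left(- \frac{25}{18}\right) = - \frac{1825}{6} \approx -304.17$)
$- E = \left(-1\right) \left(- \frac{1825}{6}\right) = \frac{1825}{6}$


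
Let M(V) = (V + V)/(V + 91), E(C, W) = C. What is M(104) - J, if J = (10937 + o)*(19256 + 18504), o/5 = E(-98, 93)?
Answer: -5917180784/15 ≈ -3.9448e+8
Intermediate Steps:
o = -490 (o = 5*(-98) = -490)
M(V) = 2*V/(91 + V) (M(V) = (2*V)/(91 + V) = 2*V/(91 + V))
J = 394478720 (J = (10937 - 490)*(19256 + 18504) = 10447*37760 = 394478720)
M(104) - J = 2*104/(91 + 104) - 1*394478720 = 2*104/195 - 394478720 = 2*104*(1/195) - 394478720 = 16/15 - 394478720 = -5917180784/15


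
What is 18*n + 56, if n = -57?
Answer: -970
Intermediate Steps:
18*n + 56 = 18*(-57) + 56 = -1026 + 56 = -970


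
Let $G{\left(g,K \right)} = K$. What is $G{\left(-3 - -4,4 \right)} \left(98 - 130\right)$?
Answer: $-128$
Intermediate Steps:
$G{\left(-3 - -4,4 \right)} \left(98 - 130\right) = 4 \left(98 - 130\right) = 4 \left(-32\right) = -128$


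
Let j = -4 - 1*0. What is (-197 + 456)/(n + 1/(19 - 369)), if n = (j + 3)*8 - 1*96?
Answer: -90650/36401 ≈ -2.4903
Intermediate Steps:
j = -4 (j = -4 + 0 = -4)
n = -104 (n = (-4 + 3)*8 - 1*96 = -1*8 - 96 = -8 - 96 = -104)
(-197 + 456)/(n + 1/(19 - 369)) = (-197 + 456)/(-104 + 1/(19 - 369)) = 259/(-104 + 1/(-350)) = 259/(-104 - 1/350) = 259/(-36401/350) = 259*(-350/36401) = -90650/36401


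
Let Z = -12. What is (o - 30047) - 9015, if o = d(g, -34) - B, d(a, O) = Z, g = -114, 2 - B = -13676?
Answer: -52752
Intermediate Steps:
B = 13678 (B = 2 - 1*(-13676) = 2 + 13676 = 13678)
d(a, O) = -12
o = -13690 (o = -12 - 1*13678 = -12 - 13678 = -13690)
(o - 30047) - 9015 = (-13690 - 30047) - 9015 = -43737 - 9015 = -52752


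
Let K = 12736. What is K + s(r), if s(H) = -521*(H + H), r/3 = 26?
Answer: -68540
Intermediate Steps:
r = 78 (r = 3*26 = 78)
s(H) = -1042*H
K + s(r) = 12736 - 1042*78 = 12736 - 81276 = -68540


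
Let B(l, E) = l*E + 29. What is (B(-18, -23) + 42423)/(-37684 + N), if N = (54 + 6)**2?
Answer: -21433/17042 ≈ -1.2577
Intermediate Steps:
B(l, E) = 29 + E*l (B(l, E) = E*l + 29 = 29 + E*l)
N = 3600 (N = 60**2 = 3600)
(B(-18, -23) + 42423)/(-37684 + N) = ((29 - 23*(-18)) + 42423)/(-37684 + 3600) = ((29 + 414) + 42423)/(-34084) = (443 + 42423)*(-1/34084) = 42866*(-1/34084) = -21433/17042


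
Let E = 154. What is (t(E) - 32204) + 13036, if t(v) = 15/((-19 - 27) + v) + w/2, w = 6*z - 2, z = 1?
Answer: -689971/36 ≈ -19166.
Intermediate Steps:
w = 4 (w = 6*1 - 2 = 6 - 2 = 4)
t(v) = 2 + 15/(-46 + v) (t(v) = 15/((-19 - 27) + v) + 4/2 = 15/(-46 + v) + 4*(1/2) = 15/(-46 + v) + 2 = 2 + 15/(-46 + v))
(t(E) - 32204) + 13036 = ((-77 + 2*154)/(-46 + 154) - 32204) + 13036 = ((-77 + 308)/108 - 32204) + 13036 = ((1/108)*231 - 32204) + 13036 = (77/36 - 32204) + 13036 = -1159267/36 + 13036 = -689971/36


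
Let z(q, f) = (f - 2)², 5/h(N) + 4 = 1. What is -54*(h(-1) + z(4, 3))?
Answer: 36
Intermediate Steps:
h(N) = -5/3 (h(N) = 5/(-4 + 1) = 5/(-3) = 5*(-⅓) = -5/3)
z(q, f) = (-2 + f)²
-54*(h(-1) + z(4, 3)) = -54*(-5/3 + (-2 + 3)²) = -54*(-5/3 + 1²) = -54*(-5/3 + 1) = -54*(-2)/3 = -27*(-4/3) = 36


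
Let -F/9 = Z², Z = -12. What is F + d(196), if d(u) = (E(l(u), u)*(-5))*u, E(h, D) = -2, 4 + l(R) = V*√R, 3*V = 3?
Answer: 664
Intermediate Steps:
V = 1 (V = (⅓)*3 = 1)
l(R) = -4 + √R (l(R) = -4 + 1*√R = -4 + √R)
d(u) = 10*u (d(u) = (-2*(-5))*u = 10*u)
F = -1296 (F = -9*(-12)² = -9*144 = -1296)
F + d(196) = -1296 + 10*196 = -1296 + 1960 = 664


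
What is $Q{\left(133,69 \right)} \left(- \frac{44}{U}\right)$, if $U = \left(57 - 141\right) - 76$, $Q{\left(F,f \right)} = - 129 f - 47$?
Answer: $- \frac{24607}{10} \approx -2460.7$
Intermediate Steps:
$Q{\left(F,f \right)} = -47 - 129 f$
$U = -160$ ($U = -84 - 76 = -160$)
$Q{\left(133,69 \right)} \left(- \frac{44}{U}\right) = \left(-47 - 8901\right) \left(- \frac{44}{-160}\right) = \left(-47 - 8901\right) \left(\left(-44\right) \left(- \frac{1}{160}\right)\right) = \left(-8948\right) \frac{11}{40} = - \frac{24607}{10}$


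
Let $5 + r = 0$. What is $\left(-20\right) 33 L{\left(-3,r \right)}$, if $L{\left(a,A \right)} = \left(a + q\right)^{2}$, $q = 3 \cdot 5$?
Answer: $-95040$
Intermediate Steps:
$r = -5$ ($r = -5 + 0 = -5$)
$q = 15$
$L{\left(a,A \right)} = \left(15 + a\right)^{2}$ ($L{\left(a,A \right)} = \left(a + 15\right)^{2} = \left(15 + a\right)^{2}$)
$\left(-20\right) 33 L{\left(-3,r \right)} = \left(-20\right) 33 \left(15 - 3\right)^{2} = - 660 \cdot 12^{2} = \left(-660\right) 144 = -95040$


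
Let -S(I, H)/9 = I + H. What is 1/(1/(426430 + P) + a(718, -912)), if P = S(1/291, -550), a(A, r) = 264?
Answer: 41843857/11046778345 ≈ 0.0037879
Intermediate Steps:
S(I, H) = -9*H - 9*I (S(I, H) = -9*(I + H) = -9*(H + I) = -9*H - 9*I)
P = 480147/97 (P = -9*(-550) - 9/291 = 4950 - 9*1/291 = 4950 - 3/97 = 480147/97 ≈ 4950.0)
1/(1/(426430 + P) + a(718, -912)) = 1/(1/(426430 + 480147/97) + 264) = 1/(1/(41843857/97) + 264) = 1/(97/41843857 + 264) = 1/(11046778345/41843857) = 41843857/11046778345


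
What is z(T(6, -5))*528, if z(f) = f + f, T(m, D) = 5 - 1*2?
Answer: 3168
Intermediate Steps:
T(m, D) = 3 (T(m, D) = 5 - 2 = 3)
z(f) = 2*f
z(T(6, -5))*528 = (2*3)*528 = 6*528 = 3168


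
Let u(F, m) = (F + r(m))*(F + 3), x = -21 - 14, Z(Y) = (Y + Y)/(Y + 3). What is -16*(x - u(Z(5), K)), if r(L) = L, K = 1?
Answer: 713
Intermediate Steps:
Z(Y) = 2*Y/(3 + Y) (Z(Y) = (2*Y)/(3 + Y) = 2*Y/(3 + Y))
x = -35
u(F, m) = (3 + F)*(F + m) (u(F, m) = (F + m)*(F + 3) = (F + m)*(3 + F) = (3 + F)*(F + m))
-16*(x - u(Z(5), K)) = -16*(-35 - ((2*5/(3 + 5))**2 + 3*(2*5/(3 + 5)) + 3*1 + (2*5/(3 + 5))*1)) = -16*(-35 - ((2*5/8)**2 + 3*(2*5/8) + 3 + (2*5/8)*1)) = -16*(-35 - ((2*5*(1/8))**2 + 3*(2*5*(1/8)) + 3 + (2*5*(1/8))*1)) = -16*(-35 - ((5/4)**2 + 3*(5/4) + 3 + (5/4)*1)) = -16*(-35 - (25/16 + 15/4 + 3 + 5/4)) = -16*(-35 - 1*153/16) = -16*(-35 - 153/16) = -16*(-713/16) = 713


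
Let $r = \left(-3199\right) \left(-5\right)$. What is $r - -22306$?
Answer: $38301$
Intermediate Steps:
$r = 15995$
$r - -22306 = 15995 - -22306 = 15995 + 22306 = 38301$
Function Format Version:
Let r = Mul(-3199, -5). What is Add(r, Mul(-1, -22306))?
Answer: 38301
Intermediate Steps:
r = 15995
Add(r, Mul(-1, -22306)) = Add(15995, Mul(-1, -22306)) = Add(15995, 22306) = 38301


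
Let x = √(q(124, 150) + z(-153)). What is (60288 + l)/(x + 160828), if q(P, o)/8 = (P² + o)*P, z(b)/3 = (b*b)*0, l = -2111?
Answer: 75455569/208469708 - 58177*√240653/3231280474 ≈ 0.35312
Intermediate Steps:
z(b) = 0 (z(b) = 3*((b*b)*0) = 3*(b²*0) = 3*0 = 0)
q(P, o) = 8*P*(o + P²) (q(P, o) = 8*((P² + o)*P) = 8*((o + P²)*P) = 8*(P*(o + P²)) = 8*P*(o + P²))
x = 8*√240653 (x = √(8*124*(150 + 124²) + 0) = √(8*124*(150 + 15376) + 0) = √(8*124*15526 + 0) = √(15401792 + 0) = √15401792 = 8*√240653 ≈ 3924.5)
(60288 + l)/(x + 160828) = (60288 - 2111)/(8*√240653 + 160828) = 58177/(160828 + 8*√240653)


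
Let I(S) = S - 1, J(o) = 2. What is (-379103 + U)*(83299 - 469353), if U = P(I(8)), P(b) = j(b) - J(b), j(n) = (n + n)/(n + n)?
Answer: 146354615616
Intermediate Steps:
I(S) = -1 + S
j(n) = 1 (j(n) = (2*n)/((2*n)) = (2*n)*(1/(2*n)) = 1)
P(b) = -1 (P(b) = 1 - 1*2 = 1 - 2 = -1)
U = -1
(-379103 + U)*(83299 - 469353) = (-379103 - 1)*(83299 - 469353) = -379104*(-386054) = 146354615616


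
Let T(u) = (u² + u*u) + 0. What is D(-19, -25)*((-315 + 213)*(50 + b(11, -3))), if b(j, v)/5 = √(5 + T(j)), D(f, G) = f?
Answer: 96900 + 9690*√247 ≈ 2.4919e+5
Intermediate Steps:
T(u) = 2*u² (T(u) = (u² + u²) + 0 = 2*u² + 0 = 2*u²)
b(j, v) = 5*√(5 + 2*j²)
D(-19, -25)*((-315 + 213)*(50 + b(11, -3))) = -19*(-315 + 213)*(50 + 5*√(5 + 2*11²)) = -(-1938)*(50 + 5*√(5 + 2*121)) = -(-1938)*(50 + 5*√(5 + 242)) = -(-1938)*(50 + 5*√247) = -19*(-5100 - 510*√247) = 96900 + 9690*√247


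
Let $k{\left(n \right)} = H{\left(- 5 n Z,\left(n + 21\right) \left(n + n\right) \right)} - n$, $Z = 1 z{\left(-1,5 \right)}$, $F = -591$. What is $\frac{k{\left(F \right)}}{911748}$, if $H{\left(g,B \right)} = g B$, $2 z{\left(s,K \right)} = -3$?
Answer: $- \frac{995450653}{303916} \approx -3275.4$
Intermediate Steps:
$z{\left(s,K \right)} = - \frac{3}{2}$ ($z{\left(s,K \right)} = \frac{1}{2} \left(-3\right) = - \frac{3}{2}$)
$Z = - \frac{3}{2}$ ($Z = 1 \left(- \frac{3}{2}\right) = - \frac{3}{2} \approx -1.5$)
$H{\left(g,B \right)} = B g$
$k{\left(n \right)} = - n + 15 n^{2} \left(21 + n\right)$ ($k{\left(n \right)} = \left(n + 21\right) \left(n + n\right) - 5 n \left(- \frac{3}{2}\right) - n = \left(21 + n\right) 2 n \frac{15 n}{2} - n = 2 n \left(21 + n\right) \frac{15 n}{2} - n = 15 n^{2} \left(21 + n\right) - n = - n + 15 n^{2} \left(21 + n\right)$)
$\frac{k{\left(F \right)}}{911748} = \frac{\left(-591\right) \left(-1 + 15 \left(-591\right) \left(21 - 591\right)\right)}{911748} = - 591 \left(-1 + 15 \left(-591\right) \left(-570\right)\right) \frac{1}{911748} = - 591 \left(-1 + 5053050\right) \frac{1}{911748} = \left(-591\right) 5053049 \cdot \frac{1}{911748} = \left(-2986351959\right) \frac{1}{911748} = - \frac{995450653}{303916}$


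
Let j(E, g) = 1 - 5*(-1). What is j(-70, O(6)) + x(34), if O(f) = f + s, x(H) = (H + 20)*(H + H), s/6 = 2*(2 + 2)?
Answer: 3678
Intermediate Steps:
s = 48 (s = 6*(2*(2 + 2)) = 6*(2*4) = 6*8 = 48)
x(H) = 2*H*(20 + H) (x(H) = (20 + H)*(2*H) = 2*H*(20 + H))
O(f) = 48 + f (O(f) = f + 48 = 48 + f)
j(E, g) = 6 (j(E, g) = 1 + 5 = 6)
j(-70, O(6)) + x(34) = 6 + 2*34*(20 + 34) = 6 + 2*34*54 = 6 + 3672 = 3678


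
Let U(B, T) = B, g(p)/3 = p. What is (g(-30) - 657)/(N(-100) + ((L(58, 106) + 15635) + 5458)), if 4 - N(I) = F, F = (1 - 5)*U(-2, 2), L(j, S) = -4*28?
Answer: -747/20977 ≈ -0.035610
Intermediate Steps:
g(p) = 3*p
L(j, S) = -112
F = 8 (F = (1 - 5)*(-2) = -4*(-2) = 8)
N(I) = -4 (N(I) = 4 - 1*8 = 4 - 8 = -4)
(g(-30) - 657)/(N(-100) + ((L(58, 106) + 15635) + 5458)) = (3*(-30) - 657)/(-4 + ((-112 + 15635) + 5458)) = (-90 - 657)/(-4 + (15523 + 5458)) = -747/(-4 + 20981) = -747/20977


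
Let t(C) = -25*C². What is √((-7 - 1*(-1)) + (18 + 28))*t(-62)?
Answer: -192200*√10 ≈ -6.0779e+5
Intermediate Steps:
√((-7 - 1*(-1)) + (18 + 28))*t(-62) = √((-7 - 1*(-1)) + (18 + 28))*(-25*(-62)²) = √((-7 + 1) + 46)*(-25*3844) = √(-6 + 46)*(-96100) = √40*(-96100) = (2*√10)*(-96100) = -192200*√10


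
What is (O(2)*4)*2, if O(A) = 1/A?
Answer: 4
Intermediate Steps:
O(A) = 1/A
(O(2)*4)*2 = (4/2)*2 = ((½)*4)*2 = 2*2 = 4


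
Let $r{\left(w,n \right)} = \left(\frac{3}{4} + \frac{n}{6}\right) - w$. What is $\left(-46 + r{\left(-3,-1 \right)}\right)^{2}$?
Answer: $\frac{259081}{144} \approx 1799.2$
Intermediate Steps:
$r{\left(w,n \right)} = \frac{3}{4} - w + \frac{n}{6}$ ($r{\left(w,n \right)} = \left(3 \cdot \frac{1}{4} + n \frac{1}{6}\right) - w = \left(\frac{3}{4} + \frac{n}{6}\right) - w = \frac{3}{4} - w + \frac{n}{6}$)
$\left(-46 + r{\left(-3,-1 \right)}\right)^{2} = \left(-46 + \left(\frac{3}{4} - -3 + \frac{1}{6} \left(-1\right)\right)\right)^{2} = \left(-46 + \left(\frac{3}{4} + 3 - \frac{1}{6}\right)\right)^{2} = \left(-46 + \frac{43}{12}\right)^{2} = \left(- \frac{509}{12}\right)^{2} = \frac{259081}{144}$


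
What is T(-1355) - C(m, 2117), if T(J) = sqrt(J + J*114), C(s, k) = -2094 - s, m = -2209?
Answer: -115 + 5*I*sqrt(6233) ≈ -115.0 + 394.75*I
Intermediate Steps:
T(J) = sqrt(115)*sqrt(J) (T(J) = sqrt(J + 114*J) = sqrt(115*J) = sqrt(115)*sqrt(J))
T(-1355) - C(m, 2117) = sqrt(115)*sqrt(-1355) - (-2094 - 1*(-2209)) = sqrt(115)*(I*sqrt(1355)) - (-2094 + 2209) = 5*I*sqrt(6233) - 1*115 = 5*I*sqrt(6233) - 115 = -115 + 5*I*sqrt(6233)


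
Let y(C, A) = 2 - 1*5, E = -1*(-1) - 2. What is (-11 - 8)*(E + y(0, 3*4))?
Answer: 76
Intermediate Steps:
E = -1 (E = 1 - 2 = -1)
y(C, A) = -3 (y(C, A) = 2 - 5 = -3)
(-11 - 8)*(E + y(0, 3*4)) = (-11 - 8)*(-1 - 3) = -19*(-4) = 76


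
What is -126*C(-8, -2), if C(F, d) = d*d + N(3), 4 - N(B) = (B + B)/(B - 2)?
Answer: -252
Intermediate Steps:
N(B) = 4 - 2*B/(-2 + B) (N(B) = 4 - (B + B)/(B - 2) = 4 - 2*B/(-2 + B))
C(F, d) = -2 + d**2 (C(F, d) = d*d + 2*(-4 + 3)/(-2 + 3) = d**2 + 2*(-1)/1 = d**2 + 2*1*(-1) = d**2 - 2 = -2 + d**2)
-126*C(-8, -2) = -126*(-2 + (-2)**2) = -126*(-2 + 4) = -126*2 = -252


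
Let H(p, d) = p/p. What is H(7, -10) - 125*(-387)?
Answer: 48376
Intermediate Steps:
H(p, d) = 1
H(7, -10) - 125*(-387) = 1 - 125*(-387) = 1 + 48375 = 48376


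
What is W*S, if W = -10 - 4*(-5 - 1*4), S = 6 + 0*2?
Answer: 156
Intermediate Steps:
S = 6 (S = 6 + 0 = 6)
W = 26 (W = -10 - 4*(-5 - 4) = -10 - 4*(-9) = -10 + 36 = 26)
W*S = 26*6 = 156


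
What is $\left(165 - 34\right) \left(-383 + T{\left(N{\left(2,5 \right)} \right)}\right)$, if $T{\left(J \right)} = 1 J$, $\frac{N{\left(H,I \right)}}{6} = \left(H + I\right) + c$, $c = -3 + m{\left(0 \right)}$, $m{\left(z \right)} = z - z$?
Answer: $-47029$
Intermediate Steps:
$m{\left(z \right)} = 0$
$c = -3$ ($c = -3 + 0 = -3$)
$N{\left(H,I \right)} = -18 + 6 H + 6 I$ ($N{\left(H,I \right)} = 6 \left(\left(H + I\right) - 3\right) = 6 \left(-3 + H + I\right) = -18 + 6 H + 6 I$)
$T{\left(J \right)} = J$
$\left(165 - 34\right) \left(-383 + T{\left(N{\left(2,5 \right)} \right)}\right) = \left(165 - 34\right) \left(-383 + \left(-18 + 6 \cdot 2 + 6 \cdot 5\right)\right) = 131 \left(-383 + \left(-18 + 12 + 30\right)\right) = 131 \left(-383 + 24\right) = 131 \left(-359\right) = -47029$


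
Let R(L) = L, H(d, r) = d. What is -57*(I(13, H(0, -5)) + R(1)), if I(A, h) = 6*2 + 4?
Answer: -969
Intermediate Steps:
I(A, h) = 16 (I(A, h) = 12 + 4 = 16)
-57*(I(13, H(0, -5)) + R(1)) = -57*(16 + 1) = -57*17 = -969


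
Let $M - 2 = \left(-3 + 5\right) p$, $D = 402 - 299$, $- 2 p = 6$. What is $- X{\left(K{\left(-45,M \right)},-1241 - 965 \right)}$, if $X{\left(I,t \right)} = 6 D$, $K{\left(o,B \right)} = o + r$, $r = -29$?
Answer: $-618$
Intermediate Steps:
$p = -3$ ($p = \left(- \frac{1}{2}\right) 6 = -3$)
$D = 103$
$M = -4$ ($M = 2 + \left(-3 + 5\right) \left(-3\right) = 2 + 2 \left(-3\right) = 2 - 6 = -4$)
$K{\left(o,B \right)} = -29 + o$ ($K{\left(o,B \right)} = o - 29 = -29 + o$)
$X{\left(I,t \right)} = 618$ ($X{\left(I,t \right)} = 6 \cdot 103 = 618$)
$- X{\left(K{\left(-45,M \right)},-1241 - 965 \right)} = \left(-1\right) 618 = -618$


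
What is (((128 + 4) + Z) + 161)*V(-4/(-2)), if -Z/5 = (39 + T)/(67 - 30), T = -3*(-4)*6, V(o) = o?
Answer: 556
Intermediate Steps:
T = 72 (T = 12*6 = 72)
Z = -15 (Z = -5*(39 + 72)/(67 - 30) = -555/37 = -5*3 = -15)
(((128 + 4) + Z) + 161)*V(-4/(-2)) = (((128 + 4) - 15) + 161)*(-4/(-2)) = ((132 - 15) + 161)*(-4*(-½)) = (117 + 161)*2 = 278*2 = 556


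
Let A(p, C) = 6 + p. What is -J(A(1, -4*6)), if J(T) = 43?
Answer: -43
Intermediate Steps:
-J(A(1, -4*6)) = -1*43 = -43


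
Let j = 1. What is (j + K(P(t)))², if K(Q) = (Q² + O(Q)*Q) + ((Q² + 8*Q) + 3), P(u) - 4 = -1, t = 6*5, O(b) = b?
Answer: 3025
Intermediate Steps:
t = 30
P(u) = 3 (P(u) = 4 - 1 = 3)
K(Q) = 3 + 3*Q² + 8*Q (K(Q) = (Q² + Q*Q) + ((Q² + 8*Q) + 3) = (Q² + Q²) + (3 + Q² + 8*Q) = 2*Q² + (3 + Q² + 8*Q) = 3 + 3*Q² + 8*Q)
(j + K(P(t)))² = (1 + (3 + 3*3² + 8*3))² = (1 + (3 + 3*9 + 24))² = (1 + (3 + 27 + 24))² = (1 + 54)² = 55² = 3025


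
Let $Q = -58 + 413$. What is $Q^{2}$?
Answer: $126025$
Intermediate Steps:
$Q = 355$
$Q^{2} = 355^{2} = 126025$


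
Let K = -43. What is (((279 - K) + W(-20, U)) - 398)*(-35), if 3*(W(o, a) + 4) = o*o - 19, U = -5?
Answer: -1645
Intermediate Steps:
W(o, a) = -31/3 + o²/3 (W(o, a) = -4 + (o*o - 19)/3 = -4 + (o² - 19)/3 = -4 + (-19 + o²)/3 = -4 + (-19/3 + o²/3) = -31/3 + o²/3)
(((279 - K) + W(-20, U)) - 398)*(-35) = (((279 - 1*(-43)) + (-31/3 + (⅓)*(-20)²)) - 398)*(-35) = (((279 + 43) + (-31/3 + (⅓)*400)) - 398)*(-35) = ((322 + (-31/3 + 400/3)) - 398)*(-35) = ((322 + 123) - 398)*(-35) = (445 - 398)*(-35) = 47*(-35) = -1645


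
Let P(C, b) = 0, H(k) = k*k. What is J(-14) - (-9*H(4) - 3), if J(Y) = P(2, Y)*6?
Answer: 147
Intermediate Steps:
H(k) = k**2
J(Y) = 0 (J(Y) = 0*6 = 0)
J(-14) - (-9*H(4) - 3) = 0 - (-9*4**2 - 3) = 0 - (-9*16 - 3) = 0 - (-144 - 3) = 0 - 1*(-147) = 0 + 147 = 147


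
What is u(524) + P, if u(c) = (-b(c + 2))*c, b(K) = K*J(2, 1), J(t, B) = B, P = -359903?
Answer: -635527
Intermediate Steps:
b(K) = K (b(K) = K*1 = K)
u(c) = c*(-2 - c) (u(c) = (-(c + 2))*c = (-(2 + c))*c = (-2 - c)*c = c*(-2 - c))
u(524) + P = -1*524*(2 + 524) - 359903 = -1*524*526 - 359903 = -275624 - 359903 = -635527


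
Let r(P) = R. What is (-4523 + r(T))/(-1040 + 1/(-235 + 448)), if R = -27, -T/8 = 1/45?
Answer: 969150/221519 ≈ 4.3750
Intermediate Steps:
T = -8/45 ≈ -0.17778
r(P) = -27
(-4523 + r(T))/(-1040 + 1/(-235 + 448)) = (-4523 - 27)/(-1040 + 1/(-235 + 448)) = -4550/(-1040 + 1/213) = -4550/(-221519/213) = -4550*(-213/221519) = 969150/221519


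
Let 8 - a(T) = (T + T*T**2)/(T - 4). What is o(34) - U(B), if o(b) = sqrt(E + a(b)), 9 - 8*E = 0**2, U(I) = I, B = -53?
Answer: 53 + I*sqrt(4687710)/60 ≈ 53.0 + 36.085*I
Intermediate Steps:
a(T) = 8 - (T + T**3)/(-4 + T) (a(T) = 8 - (T + T*T**2)/(T - 4) = 8 - (T + T**3)/(-4 + T))
E = 9/8 (E = 9/8 - 1/8*0**2 = 9/8 - 1/8*0 = 9/8 + 0 = 9/8 ≈ 1.1250)
o(b) = sqrt(9/8 + (-32 - b**3 + 7*b)/(-4 + b))
o(34) - U(B) = sqrt(2)*sqrt((-292 - 8*34**3 + 65*34)/(-4 + 34))/4 - 1*(-53) = sqrt(2)*sqrt((-292 - 8*39304 + 2210)/30)/4 + 53 = sqrt(2)*sqrt((-292 - 314432 + 2210)/30)/4 + 53 = sqrt(2)*sqrt((1/30)*(-312514))/4 + 53 = sqrt(2)*sqrt(-156257/15)/4 + 53 = sqrt(2)*(I*sqrt(2343855)/15)/4 + 53 = I*sqrt(4687710)/60 + 53 = 53 + I*sqrt(4687710)/60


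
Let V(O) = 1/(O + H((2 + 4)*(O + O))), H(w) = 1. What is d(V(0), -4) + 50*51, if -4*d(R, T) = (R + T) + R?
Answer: 5101/2 ≈ 2550.5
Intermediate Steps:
V(O) = 1/(1 + O) (V(O) = 1/(O + 1) = 1/(1 + O))
d(R, T) = -R/2 - T/4 (d(R, T) = -((R + T) + R)/4 = -(T + 2*R)/4 = -R/2 - T/4)
d(V(0), -4) + 50*51 = (-1/(2*(1 + 0)) - 1/4*(-4)) + 50*51 = (-1/2/1 + 1) + 2550 = (-1/2*1 + 1) + 2550 = (-1/2 + 1) + 2550 = 1/2 + 2550 = 5101/2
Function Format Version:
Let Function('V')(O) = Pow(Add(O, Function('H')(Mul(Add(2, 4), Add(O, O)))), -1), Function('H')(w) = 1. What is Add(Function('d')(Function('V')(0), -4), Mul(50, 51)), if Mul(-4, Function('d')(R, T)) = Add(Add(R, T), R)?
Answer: Rational(5101, 2) ≈ 2550.5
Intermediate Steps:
Function('V')(O) = Pow(Add(1, O), -1) (Function('V')(O) = Pow(Add(O, 1), -1) = Pow(Add(1, O), -1))
Function('d')(R, T) = Add(Mul(Rational(-1, 2), R), Mul(Rational(-1, 4), T)) (Function('d')(R, T) = Mul(Rational(-1, 4), Add(Add(R, T), R)) = Mul(Rational(-1, 4), Add(T, Mul(2, R))) = Add(Mul(Rational(-1, 2), R), Mul(Rational(-1, 4), T)))
Add(Function('d')(Function('V')(0), -4), Mul(50, 51)) = Add(Add(Mul(Rational(-1, 2), Pow(Add(1, 0), -1)), Mul(Rational(-1, 4), -4)), Mul(50, 51)) = Add(Add(Mul(Rational(-1, 2), Pow(1, -1)), 1), 2550) = Add(Add(Mul(Rational(-1, 2), 1), 1), 2550) = Add(Add(Rational(-1, 2), 1), 2550) = Add(Rational(1, 2), 2550) = Rational(5101, 2)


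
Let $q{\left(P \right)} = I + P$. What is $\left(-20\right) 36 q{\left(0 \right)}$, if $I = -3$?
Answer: $2160$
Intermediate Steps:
$q{\left(P \right)} = -3 + P$
$\left(-20\right) 36 q{\left(0 \right)} = \left(-20\right) 36 \left(-3 + 0\right) = \left(-720\right) \left(-3\right) = 2160$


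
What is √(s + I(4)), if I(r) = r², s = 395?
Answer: √411 ≈ 20.273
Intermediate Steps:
√(s + I(4)) = √(395 + 4²) = √(395 + 16) = √411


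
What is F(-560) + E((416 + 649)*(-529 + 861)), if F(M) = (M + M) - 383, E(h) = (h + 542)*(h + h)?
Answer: 250420912017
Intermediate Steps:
E(h) = 2*h*(542 + h) (E(h) = (542 + h)*(2*h) = 2*h*(542 + h))
F(M) = -383 + 2*M (F(M) = 2*M - 383 = -383 + 2*M)
F(-560) + E((416 + 649)*(-529 + 861)) = (-383 + 2*(-560)) + 2*((416 + 649)*(-529 + 861))*(542 + (416 + 649)*(-529 + 861)) = (-383 - 1120) + 2*(1065*332)*(542 + 1065*332) = -1503 + 2*353580*(542 + 353580) = -1503 + 2*353580*354122 = -1503 + 250420913520 = 250420912017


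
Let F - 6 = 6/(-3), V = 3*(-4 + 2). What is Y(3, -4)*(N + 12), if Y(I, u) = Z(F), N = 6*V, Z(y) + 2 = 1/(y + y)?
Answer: 45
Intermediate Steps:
V = -6 (V = 3*(-2) = -6)
F = 4 (F = 6 + 6/(-3) = 6 + 6*(-1/3) = 6 - 2 = 4)
Z(y) = -2 + 1/(2*y) (Z(y) = -2 + 1/(y + y) = -2 + 1/(2*y))
N = -36 (N = 6*(-6) = -36)
Y(I, u) = -15/8 (Y(I, u) = -2 + (1/2)/4 = -2 + (1/2)*(1/4) = -2 + 1/8 = -15/8)
Y(3, -4)*(N + 12) = -15*(-36 + 12)/8 = -15/8*(-24) = 45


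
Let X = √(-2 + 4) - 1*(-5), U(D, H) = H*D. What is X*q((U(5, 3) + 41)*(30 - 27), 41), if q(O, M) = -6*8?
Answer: -240 - 48*√2 ≈ -307.88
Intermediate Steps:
U(D, H) = D*H
q(O, M) = -48
X = 5 + √2 (X = √2 + 5 = 5 + √2 ≈ 6.4142)
X*q((U(5, 3) + 41)*(30 - 27), 41) = (5 + √2)*(-48) = -240 - 48*√2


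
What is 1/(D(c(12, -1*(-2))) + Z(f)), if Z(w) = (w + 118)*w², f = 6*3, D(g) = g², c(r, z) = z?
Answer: 1/44068 ≈ 2.2692e-5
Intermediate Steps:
f = 18
Z(w) = w²*(118 + w) (Z(w) = (118 + w)*w² = w²*(118 + w))
1/(D(c(12, -1*(-2))) + Z(f)) = 1/((-1*(-2))² + 18²*(118 + 18)) = 1/(2² + 324*136) = 1/(4 + 44064) = 1/44068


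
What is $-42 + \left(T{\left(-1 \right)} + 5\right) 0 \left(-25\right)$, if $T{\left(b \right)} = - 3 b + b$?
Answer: $-42$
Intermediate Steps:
$T{\left(b \right)} = - 2 b$
$-42 + \left(T{\left(-1 \right)} + 5\right) 0 \left(-25\right) = -42 + \left(\left(-2\right) \left(-1\right) + 5\right) 0 \left(-25\right) = -42 + \left(2 + 5\right) 0 \left(-25\right) = -42 + 7 \cdot 0 \left(-25\right) = -42 + 0 \left(-25\right) = -42 + 0 = -42$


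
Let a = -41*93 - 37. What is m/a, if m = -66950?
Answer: 1339/77 ≈ 17.390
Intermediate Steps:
a = -3850 (a = -3813 - 37 = -3850)
m/a = -66950/(-3850) = -66950*(-1/3850) = 1339/77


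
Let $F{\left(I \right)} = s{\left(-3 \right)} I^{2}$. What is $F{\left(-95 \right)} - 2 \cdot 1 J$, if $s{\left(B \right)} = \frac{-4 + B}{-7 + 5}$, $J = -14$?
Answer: $\frac{63231}{2} \approx 31616.0$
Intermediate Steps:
$s{\left(B \right)} = 2 - \frac{B}{2}$ ($s{\left(B \right)} = \frac{-4 + B}{-2} = \left(-4 + B\right) \left(- \frac{1}{2}\right) = 2 - \frac{B}{2}$)
$F{\left(I \right)} = \frac{7 I^{2}}{2}$ ($F{\left(I \right)} = \left(2 - - \frac{3}{2}\right) I^{2} = \left(2 + \frac{3}{2}\right) I^{2} = \frac{7 I^{2}}{2}$)
$F{\left(-95 \right)} - 2 \cdot 1 J = \frac{7 \left(-95\right)^{2}}{2} - 2 \cdot 1 \left(-14\right) = \frac{7}{2} \cdot 9025 - 2 \left(-14\right) = \frac{63175}{2} - -28 = \frac{63175}{2} + 28 = \frac{63231}{2}$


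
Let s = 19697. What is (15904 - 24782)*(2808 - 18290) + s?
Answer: 137468893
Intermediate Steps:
(15904 - 24782)*(2808 - 18290) + s = (15904 - 24782)*(2808 - 18290) + 19697 = -8878*(-15482) + 19697 = 137449196 + 19697 = 137468893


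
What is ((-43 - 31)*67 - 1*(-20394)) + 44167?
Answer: 59603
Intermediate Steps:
((-43 - 31)*67 - 1*(-20394)) + 44167 = (-74*67 + 20394) + 44167 = (-4958 + 20394) + 44167 = 15436 + 44167 = 59603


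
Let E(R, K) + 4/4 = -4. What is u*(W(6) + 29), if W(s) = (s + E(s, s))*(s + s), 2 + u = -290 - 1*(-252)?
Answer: -1640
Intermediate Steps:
u = -40 (u = -2 + (-290 - 1*(-252)) = -2 + (-290 + 252) = -2 - 38 = -40)
E(R, K) = -5 (E(R, K) = -1 - 4 = -5)
W(s) = 2*s*(-5 + s) (W(s) = (s - 5)*(s + s) = (-5 + s)*(2*s) = 2*s*(-5 + s))
u*(W(6) + 29) = -40*(2*6*(-5 + 6) + 29) = -40*(2*6*1 + 29) = -40*(12 + 29) = -40*41 = -1640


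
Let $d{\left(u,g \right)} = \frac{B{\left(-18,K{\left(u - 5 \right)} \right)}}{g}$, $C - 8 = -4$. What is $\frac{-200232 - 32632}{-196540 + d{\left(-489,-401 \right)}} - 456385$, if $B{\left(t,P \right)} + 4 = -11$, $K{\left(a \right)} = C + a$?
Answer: $- \frac{35968760843661}{78812525} \approx -4.5638 \cdot 10^{5}$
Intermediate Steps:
$C = 4$ ($C = 8 - 4 = 4$)
$K{\left(a \right)} = 4 + a$
$B{\left(t,P \right)} = -15$ ($B{\left(t,P \right)} = -4 - 11 = -15$)
$d{\left(u,g \right)} = - \frac{15}{g}$
$\frac{-200232 - 32632}{-196540 + d{\left(-489,-401 \right)}} - 456385 = \frac{-200232 - 32632}{-196540 - \frac{15}{-401}} - 456385 = - \frac{232864}{-196540 - - \frac{15}{401}} - 456385 = - \frac{232864}{-196540 + \frac{15}{401}} - 456385 = - \frac{232864}{- \frac{78812525}{401}} - 456385 = \left(-232864\right) \left(- \frac{401}{78812525}\right) - 456385 = \frac{93378464}{78812525} - 456385 = - \frac{35968760843661}{78812525}$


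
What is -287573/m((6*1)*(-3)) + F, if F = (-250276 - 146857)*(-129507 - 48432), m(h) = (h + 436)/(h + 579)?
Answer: 2685272391483/38 ≈ 7.0665e+10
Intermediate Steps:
m(h) = (436 + h)/(579 + h)
F = 70665448887 (F = -397133*(-177939) = 70665448887)
-287573/m((6*1)*(-3)) + F = -287573*(579 + (6*1)*(-3))/(436 + (6*1)*(-3)) + 70665448887 = -287573*(579 + 6*(-3))/(436 + 6*(-3)) + 70665448887 = -287573*(579 - 18)/(436 - 18) + 70665448887 = -287573/(418/561) + 70665448887 = -287573/((1/561)*418) + 70665448887 = -287573/38/51 + 70665448887 = -287573*51/38 + 70665448887 = -14666223/38 + 70665448887 = 2685272391483/38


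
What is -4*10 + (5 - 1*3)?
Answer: -38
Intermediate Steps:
-4*10 + (5 - 1*3) = -40 + (5 - 3) = -40 + 2 = -38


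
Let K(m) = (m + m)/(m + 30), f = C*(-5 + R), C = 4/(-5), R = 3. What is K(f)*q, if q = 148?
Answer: 1184/79 ≈ 14.987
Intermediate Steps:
C = -⅘ (C = 4*(-⅕) = -⅘ ≈ -0.80000)
f = 8/5 (f = -4*(-5 + 3)/5 = -⅘*(-2) = 8/5 ≈ 1.6000)
K(m) = 2*m/(30 + m) (K(m) = (2*m)/(30 + m) = 2*m/(30 + m))
K(f)*q = (2*(8/5)/(30 + 8/5))*148 = (2*(8/5)/(158/5))*148 = (2*(8/5)*(5/158))*148 = (8/79)*148 = 1184/79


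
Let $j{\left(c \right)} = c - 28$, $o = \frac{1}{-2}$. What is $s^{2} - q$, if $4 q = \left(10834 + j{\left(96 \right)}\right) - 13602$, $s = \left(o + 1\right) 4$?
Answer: $679$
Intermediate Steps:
$o = - \frac{1}{2} \approx -0.5$
$j{\left(c \right)} = -28 + c$
$s = 2$ ($s = \left(- \frac{1}{2} + 1\right) 4 = \frac{1}{2} \cdot 4 = 2$)
$q = -675$ ($q = \frac{\left(10834 + \left(-28 + 96\right)\right) - 13602}{4} = \frac{\left(10834 + 68\right) - 13602}{4} = \frac{10902 - 13602}{4} = \frac{1}{4} \left(-2700\right) = -675$)
$s^{2} - q = 2^{2} - -675 = 4 + 675 = 679$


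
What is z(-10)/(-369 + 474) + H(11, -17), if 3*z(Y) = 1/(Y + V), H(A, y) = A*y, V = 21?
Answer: -647954/3465 ≈ -187.00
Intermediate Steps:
z(Y) = 1/(3*(21 + Y)) (z(Y) = 1/(3*(Y + 21)) = 1/(3*(21 + Y)))
z(-10)/(-369 + 474) + H(11, -17) = (1/(3*(21 - 10)))/(-369 + 474) + 11*(-17) = ((⅓)/11)/105 - 187 = ((⅓)*(1/11))*(1/105) - 187 = (1/33)*(1/105) - 187 = 1/3465 - 187 = -647954/3465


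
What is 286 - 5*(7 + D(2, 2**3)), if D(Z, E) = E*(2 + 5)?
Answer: -29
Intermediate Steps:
D(Z, E) = 7*E (D(Z, E) = E*7 = 7*E)
286 - 5*(7 + D(2, 2**3)) = 286 - 5*(7 + 7*2**3) = 286 - 5*(7 + 7*8) = 286 - 5*(7 + 56) = 286 - 5*63 = 286 - 1*315 = 286 - 315 = -29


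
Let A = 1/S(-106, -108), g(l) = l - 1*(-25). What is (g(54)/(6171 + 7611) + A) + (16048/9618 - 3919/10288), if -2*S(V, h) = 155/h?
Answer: 15776365698353/5871609592240 ≈ 2.6869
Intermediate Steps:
S(V, h) = -155/(2*h)
g(l) = 25 + l (g(l) = l + 25 = 25 + l)
A = 216/155 (A = 1/(-155/2/(-108)) = 1/(-155/2*(-1/108)) = 1/(155/216) = 216/155 ≈ 1.3935)
(g(54)/(6171 + 7611) + A) + (16048/9618 - 3919/10288) = ((25 + 54)/(6171 + 7611) + 216/155) + (16048/9618 - 3919/10288) = (79/13782 + 216/155) + (16048*(1/9618) - 3919*1/10288) = (79*(1/13782) + 216/155) + (8024/4809 - 3919/10288) = (79/13782 + 216/155) + 63704441/49474992 = 2989157/2136210 + 63704441/49474992 = 15776365698353/5871609592240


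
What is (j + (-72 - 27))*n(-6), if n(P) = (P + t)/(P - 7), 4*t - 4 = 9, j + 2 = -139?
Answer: -660/13 ≈ -50.769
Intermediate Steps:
j = -141 (j = -2 - 139 = -141)
t = 13/4 (t = 1 + (¼)*9 = 1 + 9/4 = 13/4 ≈ 3.2500)
n(P) = (13/4 + P)/(-7 + P) (n(P) = (P + 13/4)/(P - 7) = (13/4 + P)/(-7 + P))
(j + (-72 - 27))*n(-6) = (-141 + (-72 - 27))*((13/4 - 6)/(-7 - 6)) = (-141 - 99)*(-11/4/(-13)) = -(-240)*(-11)/(13*4) = -240*11/52 = -660/13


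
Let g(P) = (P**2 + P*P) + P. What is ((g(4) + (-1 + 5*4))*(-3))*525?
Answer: -86625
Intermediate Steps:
g(P) = P + 2*P**2 (g(P) = (P**2 + P**2) + P = 2*P**2 + P = P + 2*P**2)
((g(4) + (-1 + 5*4))*(-3))*525 = ((4*(1 + 2*4) + (-1 + 5*4))*(-3))*525 = ((4*(1 + 8) + (-1 + 20))*(-3))*525 = ((4*9 + 19)*(-3))*525 = ((36 + 19)*(-3))*525 = (55*(-3))*525 = -165*525 = -86625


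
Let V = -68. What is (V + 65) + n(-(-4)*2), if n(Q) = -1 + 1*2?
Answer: -2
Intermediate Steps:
n(Q) = 1 (n(Q) = -1 + 2 = 1)
(V + 65) + n(-(-4)*2) = (-68 + 65) + 1 = -3 + 1 = -2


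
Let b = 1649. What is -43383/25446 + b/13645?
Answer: -183333527/115736890 ≈ -1.5841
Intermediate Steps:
-43383/25446 + b/13645 = -43383/25446 + 1649/13645 = -43383*1/25446 + 1649*(1/13645) = -14461/8482 + 1649/13645 = -183333527/115736890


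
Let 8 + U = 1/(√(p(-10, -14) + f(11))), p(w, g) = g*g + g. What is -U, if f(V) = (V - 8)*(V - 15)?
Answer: 8 - √170/170 ≈ 7.9233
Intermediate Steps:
p(w, g) = g + g² (p(w, g) = g² + g = g + g²)
f(V) = (-15 + V)*(-8 + V) (f(V) = (-8 + V)*(-15 + V) = (-15 + V)*(-8 + V))
U = -8 + √170/170 (U = -8 + 1/(√(-14*(1 - 14) + (120 + 11² - 23*11))) = -8 + 1/(√(-14*(-13) + (120 + 121 - 253))) = -8 + 1/(√(182 - 12)) = -8 + 1/(√170) = -8 + √170/170 ≈ -7.9233)
-U = -(-8 + √170/170) = 8 - √170/170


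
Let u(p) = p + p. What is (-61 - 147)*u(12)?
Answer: -4992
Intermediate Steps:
u(p) = 2*p
(-61 - 147)*u(12) = (-61 - 147)*(2*12) = -208*24 = -4992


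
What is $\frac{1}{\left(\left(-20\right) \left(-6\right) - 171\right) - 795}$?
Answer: $- \frac{1}{846} \approx -0.001182$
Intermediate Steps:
$\frac{1}{\left(\left(-20\right) \left(-6\right) - 171\right) - 795} = \frac{1}{\left(120 - 171\right) - 795} = \frac{1}{-51 - 795} = \frac{1}{-846} = - \frac{1}{846}$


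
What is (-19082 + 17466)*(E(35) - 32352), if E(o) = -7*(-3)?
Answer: 52246896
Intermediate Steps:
E(o) = 21
(-19082 + 17466)*(E(35) - 32352) = (-19082 + 17466)*(21 - 32352) = -1616*(-32331) = 52246896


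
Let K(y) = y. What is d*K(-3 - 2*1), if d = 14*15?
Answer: -1050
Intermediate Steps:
d = 210
d*K(-3 - 2*1) = 210*(-3 - 2*1) = 210*(-3 - 2) = 210*(-5) = -1050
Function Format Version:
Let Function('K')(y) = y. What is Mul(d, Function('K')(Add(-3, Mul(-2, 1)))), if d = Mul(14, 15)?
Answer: -1050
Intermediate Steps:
d = 210
Mul(d, Function('K')(Add(-3, Mul(-2, 1)))) = Mul(210, Add(-3, Mul(-2, 1))) = Mul(210, Add(-3, -2)) = Mul(210, -5) = -1050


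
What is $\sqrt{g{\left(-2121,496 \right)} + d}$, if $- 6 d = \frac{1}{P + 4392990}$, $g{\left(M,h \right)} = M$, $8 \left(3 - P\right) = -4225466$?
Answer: $\frac{i \sqrt{7396751005294978455}}{59054115} \approx 46.054 i$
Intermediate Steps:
$P = \frac{2112745}{4}$ ($P = 3 - - \frac{2112733}{4} = 3 + \frac{2112733}{4} = \frac{2112745}{4} \approx 5.2819 \cdot 10^{5}$)
$d = - \frac{2}{59054115}$ ($d = - \frac{1}{6 \left(\frac{2112745}{4} + 4392990\right)} = - \frac{1}{6 \cdot \frac{19684705}{4}} = \left(- \frac{1}{6}\right) \frac{4}{19684705} = - \frac{2}{59054115} \approx -3.3867 \cdot 10^{-8}$)
$\sqrt{g{\left(-2121,496 \right)} + d} = \sqrt{-2121 - \frac{2}{59054115}} = \sqrt{- \frac{125253777917}{59054115}} = \frac{i \sqrt{7396751005294978455}}{59054115}$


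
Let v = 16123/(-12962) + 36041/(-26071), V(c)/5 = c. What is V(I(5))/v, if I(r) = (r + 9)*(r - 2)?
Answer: -14193156684/177501235 ≈ -79.961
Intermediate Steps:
I(r) = (-2 + r)*(9 + r) (I(r) = (9 + r)*(-2 + r) = (-2 + r)*(9 + r))
V(c) = 5*c
v = -887506175/337932302 (v = 16123*(-1/12962) + 36041*(-1/26071) = -16123/12962 - 36041/26071 = -887506175/337932302 ≈ -2.6263)
V(I(5))/v = (5*(-18 + 5² + 7*5))/(-887506175/337932302) = (5*(-18 + 25 + 35))*(-337932302/887506175) = (5*42)*(-337932302/887506175) = 210*(-337932302/887506175) = -14193156684/177501235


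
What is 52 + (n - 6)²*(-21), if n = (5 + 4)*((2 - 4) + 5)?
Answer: -9209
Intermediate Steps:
n = 27 (n = 9*(-2 + 5) = 9*3 = 27)
52 + (n - 6)²*(-21) = 52 + (27 - 6)²*(-21) = 52 + 21²*(-21) = 52 + 441*(-21) = 52 - 9261 = -9209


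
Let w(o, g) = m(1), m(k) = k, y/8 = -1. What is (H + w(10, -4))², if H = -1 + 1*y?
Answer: 64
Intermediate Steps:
y = -8 (y = 8*(-1) = -8)
w(o, g) = 1
H = -9 (H = -1 + 1*(-8) = -1 - 8 = -9)
(H + w(10, -4))² = (-9 + 1)² = (-8)² = 64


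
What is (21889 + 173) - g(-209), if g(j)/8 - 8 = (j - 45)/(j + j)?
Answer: 4596566/209 ≈ 21993.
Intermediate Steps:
g(j) = 64 + 4*(-45 + j)/j (g(j) = 64 + 8*((j - 45)/(j + j)) = 64 + 8*((-45 + j)/((2*j))) = 64 + 8*((-45 + j)*(1/(2*j))) = 64 + 8*((-45 + j)/(2*j)) = 64 + 4*(-45 + j)/j)
(21889 + 173) - g(-209) = (21889 + 173) - (68 - 180/(-209)) = 22062 - (68 - 180*(-1/209)) = 22062 - (68 + 180/209) = 22062 - 1*14392/209 = 22062 - 14392/209 = 4596566/209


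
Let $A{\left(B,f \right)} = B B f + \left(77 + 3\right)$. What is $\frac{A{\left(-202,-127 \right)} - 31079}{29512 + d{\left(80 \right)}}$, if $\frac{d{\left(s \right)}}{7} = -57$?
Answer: $- \frac{5213107}{29113} \approx -179.06$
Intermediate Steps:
$d{\left(s \right)} = -399$ ($d{\left(s \right)} = 7 \left(-57\right) = -399$)
$A{\left(B,f \right)} = 80 + f B^{2}$ ($A{\left(B,f \right)} = B^{2} f + 80 = f B^{2} + 80 = 80 + f B^{2}$)
$\frac{A{\left(-202,-127 \right)} - 31079}{29512 + d{\left(80 \right)}} = \frac{\left(80 - 127 \left(-202\right)^{2}\right) - 31079}{29512 - 399} = \frac{\left(80 - 5182108\right) - 31079}{29113} = \left(\left(80 - 5182108\right) - 31079\right) \frac{1}{29113} = \left(-5182028 - 31079\right) \frac{1}{29113} = \left(-5213107\right) \frac{1}{29113} = - \frac{5213107}{29113}$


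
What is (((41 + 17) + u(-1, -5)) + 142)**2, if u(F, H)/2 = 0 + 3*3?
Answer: 47524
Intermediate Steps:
u(F, H) = 18 (u(F, H) = 2*(0 + 3*3) = 2*(0 + 9) = 2*9 = 18)
(((41 + 17) + u(-1, -5)) + 142)**2 = (((41 + 17) + 18) + 142)**2 = ((58 + 18) + 142)**2 = (76 + 142)**2 = 218**2 = 47524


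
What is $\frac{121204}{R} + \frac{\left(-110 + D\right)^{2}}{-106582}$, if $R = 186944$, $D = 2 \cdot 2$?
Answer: $\frac{58791641}{108287312} \approx 0.54292$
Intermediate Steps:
$D = 4$
$\frac{121204}{R} + \frac{\left(-110 + D\right)^{2}}{-106582} = \frac{121204}{186944} + \frac{\left(-110 + 4\right)^{2}}{-106582} = 121204 \cdot \frac{1}{186944} + \left(-106\right)^{2} \left(- \frac{1}{106582}\right) = \frac{30301}{46736} + 11236 \left(- \frac{1}{106582}\right) = \frac{30301}{46736} - \frac{5618}{53291} = \frac{58791641}{108287312}$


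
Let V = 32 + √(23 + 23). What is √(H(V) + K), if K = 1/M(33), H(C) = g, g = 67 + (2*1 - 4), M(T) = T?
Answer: √70818/33 ≈ 8.0641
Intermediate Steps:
V = 32 + √46 ≈ 38.782
g = 65 (g = 67 + (2 - 4) = 67 - 2 = 65)
H(C) = 65
K = 1/33 ≈ 0.030303
√(H(V) + K) = √(65 + 1/33) = √(2146/33) = √70818/33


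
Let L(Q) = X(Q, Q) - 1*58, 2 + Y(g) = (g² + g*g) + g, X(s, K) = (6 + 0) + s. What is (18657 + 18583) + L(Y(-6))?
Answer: 37252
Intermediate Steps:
X(s, K) = 6 + s
Y(g) = -2 + g + 2*g² (Y(g) = -2 + ((g² + g*g) + g) = -2 + ((g² + g²) + g) = -2 + (2*g² + g) = -2 + (g + 2*g²) = -2 + g + 2*g²)
L(Q) = -52 + Q (L(Q) = (6 + Q) - 1*58 = (6 + Q) - 58 = -52 + Q)
(18657 + 18583) + L(Y(-6)) = (18657 + 18583) + (-52 + (-2 - 6 + 2*(-6)²)) = 37240 + (-52 + (-2 - 6 + 2*36)) = 37240 + (-52 + (-2 - 6 + 72)) = 37240 + (-52 + 64) = 37240 + 12 = 37252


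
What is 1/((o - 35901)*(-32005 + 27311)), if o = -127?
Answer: 1/169115432 ≈ 5.9131e-9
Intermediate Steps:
1/((o - 35901)*(-32005 + 27311)) = 1/((-127 - 35901)*(-32005 + 27311)) = 1/(-36028*(-4694)) = 1/169115432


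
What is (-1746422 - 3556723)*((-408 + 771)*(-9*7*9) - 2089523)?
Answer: 12172542056880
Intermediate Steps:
(-1746422 - 3556723)*((-408 + 771)*(-9*7*9) - 2089523) = -5303145*(363*(-63*9) - 2089523) = -5303145*(363*(-567) - 2089523) = -5303145*(-205821 - 2089523) = -5303145*(-2295344) = 12172542056880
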